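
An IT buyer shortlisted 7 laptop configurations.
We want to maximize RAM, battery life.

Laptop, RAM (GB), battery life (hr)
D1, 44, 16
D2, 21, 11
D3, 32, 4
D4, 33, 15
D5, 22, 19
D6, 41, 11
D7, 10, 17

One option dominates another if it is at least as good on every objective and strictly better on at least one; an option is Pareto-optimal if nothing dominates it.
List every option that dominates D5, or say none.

none

D1: worse on battery life (16 vs 19).
D2: worse on RAM (21 vs 22).
D3: worse on battery life (4 vs 19).
D4: worse on battery life (15 vs 19).
D6: worse on battery life (11 vs 19).
D7: worse on RAM (10 vs 22).
No option dominates D5.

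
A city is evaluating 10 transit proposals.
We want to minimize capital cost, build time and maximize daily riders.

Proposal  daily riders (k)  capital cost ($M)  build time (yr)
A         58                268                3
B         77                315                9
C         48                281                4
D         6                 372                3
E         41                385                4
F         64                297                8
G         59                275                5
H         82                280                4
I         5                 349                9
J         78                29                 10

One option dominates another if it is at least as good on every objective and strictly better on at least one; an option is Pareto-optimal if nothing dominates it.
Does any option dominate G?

No

A: worse on daily riders (58 vs 59).
B: worse on capital cost (315 vs 275).
C: worse on daily riders (48 vs 59).
D: worse on daily riders (6 vs 59).
E: worse on daily riders (41 vs 59).
F: worse on capital cost (297 vs 275).
H: worse on capital cost (280 vs 275).
I: worse on daily riders (5 vs 59).
J: worse on build time (10 vs 5).
No option is at least as good as G on every objective and strictly better on one.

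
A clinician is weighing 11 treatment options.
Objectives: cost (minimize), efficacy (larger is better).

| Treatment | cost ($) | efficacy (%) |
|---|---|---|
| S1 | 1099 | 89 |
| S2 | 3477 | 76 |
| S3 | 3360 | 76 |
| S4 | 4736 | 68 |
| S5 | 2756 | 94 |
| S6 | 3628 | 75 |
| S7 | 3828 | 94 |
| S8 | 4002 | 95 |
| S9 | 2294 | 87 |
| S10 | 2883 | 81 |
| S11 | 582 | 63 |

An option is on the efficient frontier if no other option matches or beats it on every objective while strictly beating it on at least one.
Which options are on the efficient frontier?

S1, S5, S8, S11

S1: not dominated.
S2: dominated by S1 (cost 1099≤3477, efficacy 89≥76).
S3: dominated by S1 (cost 1099≤3360, efficacy 89≥76).
S4: dominated by S1 (cost 1099≤4736, efficacy 89≥68).
S5: not dominated.
S6: dominated by S1 (cost 1099≤3628, efficacy 89≥75).
S7: dominated by S5 (cost 2756≤3828, efficacy 94≥94).
S8: not dominated (best efficacy).
S9: dominated by S1 (cost 1099≤2294, efficacy 89≥87).
S10: dominated by S1 (cost 1099≤2883, efficacy 89≥81).
S11: not dominated (best cost).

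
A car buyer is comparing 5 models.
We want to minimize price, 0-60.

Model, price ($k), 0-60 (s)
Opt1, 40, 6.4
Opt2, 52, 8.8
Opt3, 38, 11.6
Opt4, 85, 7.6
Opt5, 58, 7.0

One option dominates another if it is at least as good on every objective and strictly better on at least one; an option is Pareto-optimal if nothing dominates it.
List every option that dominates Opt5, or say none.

Opt1

Opt1: price 40≤58, 0-60 6.4≤7.0 — dominates Opt5.
Others (Opt2, Opt3, Opt4) are each worse than Opt5 on at least one objective.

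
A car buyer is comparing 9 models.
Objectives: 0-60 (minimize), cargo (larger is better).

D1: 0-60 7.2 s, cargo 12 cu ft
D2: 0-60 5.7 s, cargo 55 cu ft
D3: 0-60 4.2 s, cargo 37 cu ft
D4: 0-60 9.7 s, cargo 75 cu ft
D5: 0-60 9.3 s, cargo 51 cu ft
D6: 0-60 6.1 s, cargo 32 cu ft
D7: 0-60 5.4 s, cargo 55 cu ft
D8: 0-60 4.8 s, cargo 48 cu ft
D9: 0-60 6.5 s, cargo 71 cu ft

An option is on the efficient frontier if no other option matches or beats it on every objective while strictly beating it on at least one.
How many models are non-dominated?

D1: dominated by D2 (0-60 5.7≤7.2, cargo 55≥12).
D2: dominated by D7 (0-60 5.4≤5.7, cargo 55≥55).
D3: not dominated (best 0-60).
D4: not dominated (best cargo).
D5: dominated by D2 (0-60 5.7≤9.3, cargo 55≥51).
D6: dominated by D2 (0-60 5.7≤6.1, cargo 55≥32).
D7: not dominated.
D8: not dominated.
D9: not dominated.
Pareto-optimal: D3, D4, D7, D8, D9 → 5.

5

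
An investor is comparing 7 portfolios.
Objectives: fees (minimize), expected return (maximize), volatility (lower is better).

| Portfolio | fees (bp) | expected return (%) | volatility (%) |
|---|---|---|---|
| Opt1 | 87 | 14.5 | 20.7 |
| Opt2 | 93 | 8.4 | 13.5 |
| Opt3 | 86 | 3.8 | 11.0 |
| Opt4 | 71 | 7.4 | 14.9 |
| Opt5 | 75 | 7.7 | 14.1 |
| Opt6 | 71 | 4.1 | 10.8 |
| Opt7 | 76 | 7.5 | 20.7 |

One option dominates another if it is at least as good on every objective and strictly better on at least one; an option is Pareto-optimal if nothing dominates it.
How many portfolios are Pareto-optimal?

Opt1: not dominated (best expected return).
Opt2: not dominated.
Opt3: dominated by Opt6 (fees 71≤86, expected return 4.1≥3.8, volatility 10.8≤11.0).
Opt4: not dominated.
Opt5: not dominated.
Opt6: not dominated (best volatility).
Opt7: dominated by Opt5 (fees 75≤76, expected return 7.7≥7.5, volatility 14.1≤20.7).
Pareto-optimal: Opt1, Opt2, Opt4, Opt5, Opt6 → 5.

5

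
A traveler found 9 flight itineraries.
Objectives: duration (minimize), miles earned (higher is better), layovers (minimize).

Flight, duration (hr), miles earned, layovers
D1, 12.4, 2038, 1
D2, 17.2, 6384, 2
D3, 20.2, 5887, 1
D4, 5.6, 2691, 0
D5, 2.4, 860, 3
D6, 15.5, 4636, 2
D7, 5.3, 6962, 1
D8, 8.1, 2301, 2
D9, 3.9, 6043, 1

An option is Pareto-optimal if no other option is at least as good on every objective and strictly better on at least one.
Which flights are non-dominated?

D1: dominated by D4 (duration 5.6≤12.4, miles earned 2691≥2038, layovers 0≤1).
D2: dominated by D7 (duration 5.3≤17.2, miles earned 6962≥6384, layovers 1≤2).
D3: dominated by D7 (duration 5.3≤20.2, miles earned 6962≥5887, layovers 1≤1).
D4: not dominated (best layovers).
D5: not dominated (best duration).
D6: dominated by D7 (duration 5.3≤15.5, miles earned 6962≥4636, layovers 1≤2).
D7: not dominated (best miles earned).
D8: dominated by D4 (duration 5.6≤8.1, miles earned 2691≥2301, layovers 0≤2).
D9: not dominated.

D4, D5, D7, D9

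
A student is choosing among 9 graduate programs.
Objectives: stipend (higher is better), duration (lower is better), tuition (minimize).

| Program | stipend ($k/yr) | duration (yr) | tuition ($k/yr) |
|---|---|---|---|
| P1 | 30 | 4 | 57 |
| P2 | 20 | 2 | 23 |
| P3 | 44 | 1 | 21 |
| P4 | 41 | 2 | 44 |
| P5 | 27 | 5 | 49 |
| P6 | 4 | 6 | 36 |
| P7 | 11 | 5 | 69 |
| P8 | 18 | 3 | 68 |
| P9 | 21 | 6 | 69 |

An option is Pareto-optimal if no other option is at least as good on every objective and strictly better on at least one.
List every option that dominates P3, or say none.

P1: worse on stipend (30 vs 44).
P2: worse on stipend (20 vs 44).
P4: worse on stipend (41 vs 44).
P5: worse on stipend (27 vs 44).
P6: worse on stipend (4 vs 44).
P7: worse on stipend (11 vs 44).
P8: worse on stipend (18 vs 44).
P9: worse on stipend (21 vs 44).
No option dominates P3.

none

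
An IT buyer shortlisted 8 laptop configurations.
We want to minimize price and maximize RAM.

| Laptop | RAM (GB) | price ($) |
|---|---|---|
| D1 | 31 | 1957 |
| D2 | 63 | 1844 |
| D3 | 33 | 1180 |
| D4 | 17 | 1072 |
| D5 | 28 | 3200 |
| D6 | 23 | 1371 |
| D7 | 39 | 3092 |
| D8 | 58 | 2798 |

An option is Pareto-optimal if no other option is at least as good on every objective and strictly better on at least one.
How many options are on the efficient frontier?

3

D1: dominated by D2 (RAM 63≥31, price 1844≤1957).
D2: not dominated (best RAM).
D3: not dominated.
D4: not dominated (best price).
D5: dominated by D1 (RAM 31≥28, price 1957≤3200).
D6: dominated by D3 (RAM 33≥23, price 1180≤1371).
D7: dominated by D2 (RAM 63≥39, price 1844≤3092).
D8: dominated by D2 (RAM 63≥58, price 1844≤2798).
Pareto-optimal: D2, D3, D4 → 3.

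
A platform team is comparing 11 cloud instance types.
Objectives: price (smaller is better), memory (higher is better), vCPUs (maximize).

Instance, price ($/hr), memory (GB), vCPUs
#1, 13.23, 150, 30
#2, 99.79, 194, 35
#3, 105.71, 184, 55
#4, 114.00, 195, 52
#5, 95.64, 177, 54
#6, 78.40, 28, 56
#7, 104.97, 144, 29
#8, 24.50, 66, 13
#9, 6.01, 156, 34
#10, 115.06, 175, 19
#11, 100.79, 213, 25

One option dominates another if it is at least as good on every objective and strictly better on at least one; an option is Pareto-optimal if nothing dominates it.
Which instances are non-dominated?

#2, #3, #4, #5, #6, #9, #11

#1: dominated by #9 (price 6.01≤13.23, memory 156≥150, vCPUs 34≥30).
#2: not dominated.
#3: not dominated.
#4: not dominated.
#5: not dominated.
#6: not dominated (best vCPUs).
#7: dominated by #1 (price 13.23≤104.97, memory 150≥144, vCPUs 30≥29).
#8: dominated by #1 (price 13.23≤24.50, memory 150≥66, vCPUs 30≥13).
#9: not dominated (best price).
#10: dominated by #2 (price 99.79≤115.06, memory 194≥175, vCPUs 35≥19).
#11: not dominated (best memory).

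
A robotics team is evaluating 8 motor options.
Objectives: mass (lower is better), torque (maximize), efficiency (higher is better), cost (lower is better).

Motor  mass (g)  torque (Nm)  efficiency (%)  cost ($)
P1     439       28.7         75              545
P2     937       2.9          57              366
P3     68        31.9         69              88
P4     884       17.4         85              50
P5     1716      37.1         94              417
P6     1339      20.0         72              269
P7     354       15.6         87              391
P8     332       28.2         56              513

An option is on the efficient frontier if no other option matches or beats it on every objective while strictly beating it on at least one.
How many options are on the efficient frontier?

6

P1: not dominated.
P2: dominated by P3 (mass 68≤937, torque 31.9≥2.9, efficiency 69≥57, cost 88≤366).
P3: not dominated (best mass).
P4: not dominated (best cost).
P5: not dominated (best torque).
P6: not dominated.
P7: not dominated.
P8: dominated by P3 (mass 68≤332, torque 31.9≥28.2, efficiency 69≥56, cost 88≤513).
Pareto-optimal: P1, P3, P4, P5, P6, P7 → 6.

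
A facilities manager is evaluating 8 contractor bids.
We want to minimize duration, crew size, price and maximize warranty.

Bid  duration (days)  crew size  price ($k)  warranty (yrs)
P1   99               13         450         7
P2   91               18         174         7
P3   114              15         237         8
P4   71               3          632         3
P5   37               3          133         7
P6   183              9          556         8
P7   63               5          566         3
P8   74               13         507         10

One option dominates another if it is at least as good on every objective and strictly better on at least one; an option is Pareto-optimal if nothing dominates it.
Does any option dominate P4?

Yes

P5 vs P4: duration 37≤71, crew size 3≤3, price 133≤632, warranty 7≥3 — P5 is at least as good on every objective and strictly better on at least one, so P5 dominates P4.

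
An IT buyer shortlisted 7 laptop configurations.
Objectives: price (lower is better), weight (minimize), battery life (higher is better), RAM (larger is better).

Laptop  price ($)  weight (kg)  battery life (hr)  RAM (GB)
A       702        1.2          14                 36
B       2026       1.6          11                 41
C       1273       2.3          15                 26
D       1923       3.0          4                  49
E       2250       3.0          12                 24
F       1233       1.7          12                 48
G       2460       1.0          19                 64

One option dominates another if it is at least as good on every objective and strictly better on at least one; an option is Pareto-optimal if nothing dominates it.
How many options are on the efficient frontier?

A: not dominated (best price).
B: not dominated.
C: not dominated.
D: not dominated.
E: dominated by A (price 702≤2250, weight 1.2≤3.0, battery life 14≥12, RAM 36≥24).
F: not dominated.
G: not dominated (best weight).
Pareto-optimal: A, B, C, D, F, G → 6.

6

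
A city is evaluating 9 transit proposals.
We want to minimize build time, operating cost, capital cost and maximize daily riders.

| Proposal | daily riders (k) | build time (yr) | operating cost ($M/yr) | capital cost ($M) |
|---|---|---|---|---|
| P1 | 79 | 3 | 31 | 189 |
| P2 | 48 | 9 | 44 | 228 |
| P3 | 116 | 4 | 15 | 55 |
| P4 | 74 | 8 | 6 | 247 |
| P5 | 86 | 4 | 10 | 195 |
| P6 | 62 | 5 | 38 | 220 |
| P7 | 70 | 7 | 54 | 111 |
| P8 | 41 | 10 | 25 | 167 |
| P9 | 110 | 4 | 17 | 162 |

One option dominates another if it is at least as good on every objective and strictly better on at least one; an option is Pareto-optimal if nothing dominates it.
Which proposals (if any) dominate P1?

P2: worse on daily riders (48 vs 79).
P3: worse on build time (4 vs 3).
P4: worse on daily riders (74 vs 79).
P5: worse on build time (4 vs 3).
P6: worse on daily riders (62 vs 79).
P7: worse on daily riders (70 vs 79).
P8: worse on daily riders (41 vs 79).
P9: worse on build time (4 vs 3).
No option dominates P1.

none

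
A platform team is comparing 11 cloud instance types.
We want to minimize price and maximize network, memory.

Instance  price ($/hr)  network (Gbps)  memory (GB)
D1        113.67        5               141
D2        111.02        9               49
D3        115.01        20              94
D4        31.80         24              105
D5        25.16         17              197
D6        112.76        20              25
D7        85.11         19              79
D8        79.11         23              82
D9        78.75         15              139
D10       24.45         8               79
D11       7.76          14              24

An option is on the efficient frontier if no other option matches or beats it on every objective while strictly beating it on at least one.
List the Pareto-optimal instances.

D1: dominated by D5 (price 25.16≤113.67, network 17≥5, memory 197≥141).
D2: dominated by D4 (price 31.80≤111.02, network 24≥9, memory 105≥49).
D3: dominated by D4 (price 31.80≤115.01, network 24≥20, memory 105≥94).
D4: not dominated (best network).
D5: not dominated (best memory).
D6: dominated by D4 (price 31.80≤112.76, network 24≥20, memory 105≥25).
D7: dominated by D4 (price 31.80≤85.11, network 24≥19, memory 105≥79).
D8: dominated by D4 (price 31.80≤79.11, network 24≥23, memory 105≥82).
D9: dominated by D5 (price 25.16≤78.75, network 17≥15, memory 197≥139).
D10: not dominated.
D11: not dominated (best price).

D4, D5, D10, D11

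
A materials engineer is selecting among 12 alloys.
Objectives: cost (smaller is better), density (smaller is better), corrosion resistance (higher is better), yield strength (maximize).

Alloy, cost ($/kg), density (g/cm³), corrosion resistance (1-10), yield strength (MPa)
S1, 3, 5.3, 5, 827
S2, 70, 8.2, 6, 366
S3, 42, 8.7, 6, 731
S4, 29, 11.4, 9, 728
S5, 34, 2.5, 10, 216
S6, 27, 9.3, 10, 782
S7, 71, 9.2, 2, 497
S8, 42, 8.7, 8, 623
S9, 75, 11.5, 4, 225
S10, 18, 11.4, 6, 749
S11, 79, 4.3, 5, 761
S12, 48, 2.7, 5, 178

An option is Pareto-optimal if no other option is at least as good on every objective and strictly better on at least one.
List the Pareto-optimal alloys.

S1: not dominated (best cost).
S2: not dominated.
S3: not dominated.
S4: dominated by S6 (cost 27≤29, density 9.3≤11.4, corrosion resistance 10≥9, yield strength 782≥728).
S5: not dominated (best density).
S6: not dominated.
S7: dominated by S1 (cost 3≤71, density 5.3≤9.2, corrosion resistance 5≥2, yield strength 827≥497).
S8: not dominated.
S9: dominated by S1 (cost 3≤75, density 5.3≤11.5, corrosion resistance 5≥4, yield strength 827≥225).
S10: not dominated.
S11: not dominated.
S12: dominated by S5 (cost 34≤48, density 2.5≤2.7, corrosion resistance 10≥5, yield strength 216≥178).

S1, S2, S3, S5, S6, S8, S10, S11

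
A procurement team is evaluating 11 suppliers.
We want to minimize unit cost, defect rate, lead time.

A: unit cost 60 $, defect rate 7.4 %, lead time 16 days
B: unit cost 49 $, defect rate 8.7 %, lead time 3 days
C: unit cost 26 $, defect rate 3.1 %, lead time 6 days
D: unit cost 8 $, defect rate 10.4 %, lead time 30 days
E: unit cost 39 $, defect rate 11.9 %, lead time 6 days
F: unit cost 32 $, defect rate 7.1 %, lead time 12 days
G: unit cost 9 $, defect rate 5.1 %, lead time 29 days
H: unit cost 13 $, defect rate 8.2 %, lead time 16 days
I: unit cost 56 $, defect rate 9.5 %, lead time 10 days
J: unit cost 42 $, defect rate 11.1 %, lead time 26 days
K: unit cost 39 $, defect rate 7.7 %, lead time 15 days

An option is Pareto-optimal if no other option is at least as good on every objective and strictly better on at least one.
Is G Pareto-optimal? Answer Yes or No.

Yes

A: worse on unit cost (60 vs 9).
B: worse on unit cost (49 vs 9).
C: worse on unit cost (26 vs 9).
D: worse on defect rate (10.4 vs 5.1).
E: worse on unit cost (39 vs 9).
F: worse on unit cost (32 vs 9).
H: worse on unit cost (13 vs 9).
I: worse on unit cost (56 vs 9).
J: worse on unit cost (42 vs 9).
K: worse on unit cost (39 vs 9).
No option is at least as good as G on every objective and strictly better on one.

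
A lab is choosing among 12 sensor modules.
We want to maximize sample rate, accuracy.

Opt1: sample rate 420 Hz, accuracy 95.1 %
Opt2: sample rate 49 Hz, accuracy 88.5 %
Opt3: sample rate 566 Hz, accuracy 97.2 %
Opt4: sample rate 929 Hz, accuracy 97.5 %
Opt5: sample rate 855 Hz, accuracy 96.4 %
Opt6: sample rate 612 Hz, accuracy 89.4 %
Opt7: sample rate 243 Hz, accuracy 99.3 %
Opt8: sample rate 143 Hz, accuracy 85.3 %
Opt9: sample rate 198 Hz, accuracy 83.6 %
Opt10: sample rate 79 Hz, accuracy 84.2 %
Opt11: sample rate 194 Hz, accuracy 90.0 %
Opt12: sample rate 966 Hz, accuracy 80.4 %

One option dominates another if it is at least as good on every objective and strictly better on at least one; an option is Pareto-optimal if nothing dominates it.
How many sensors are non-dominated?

3

Opt1: dominated by Opt3 (sample rate 566≥420, accuracy 97.2≥95.1).
Opt2: dominated by Opt1 (sample rate 420≥49, accuracy 95.1≥88.5).
Opt3: dominated by Opt4 (sample rate 929≥566, accuracy 97.5≥97.2).
Opt4: not dominated.
Opt5: dominated by Opt4 (sample rate 929≥855, accuracy 97.5≥96.4).
Opt6: dominated by Opt4 (sample rate 929≥612, accuracy 97.5≥89.4).
Opt7: not dominated (best accuracy).
Opt8: dominated by Opt1 (sample rate 420≥143, accuracy 95.1≥85.3).
Opt9: dominated by Opt1 (sample rate 420≥198, accuracy 95.1≥83.6).
Opt10: dominated by Opt1 (sample rate 420≥79, accuracy 95.1≥84.2).
Opt11: dominated by Opt1 (sample rate 420≥194, accuracy 95.1≥90.0).
Opt12: not dominated (best sample rate).
Pareto-optimal: Opt4, Opt7, Opt12 → 3.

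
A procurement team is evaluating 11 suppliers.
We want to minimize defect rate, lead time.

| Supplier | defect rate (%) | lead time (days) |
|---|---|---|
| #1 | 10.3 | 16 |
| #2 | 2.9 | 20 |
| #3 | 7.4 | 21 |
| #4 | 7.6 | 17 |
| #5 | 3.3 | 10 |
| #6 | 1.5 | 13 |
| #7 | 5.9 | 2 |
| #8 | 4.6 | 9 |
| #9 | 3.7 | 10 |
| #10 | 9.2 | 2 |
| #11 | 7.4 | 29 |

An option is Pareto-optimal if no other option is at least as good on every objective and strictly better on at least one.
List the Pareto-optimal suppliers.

#5, #6, #7, #8

#1: dominated by #5 (defect rate 3.3≤10.3, lead time 10≤16).
#2: dominated by #6 (defect rate 1.5≤2.9, lead time 13≤20).
#3: dominated by #2 (defect rate 2.9≤7.4, lead time 20≤21).
#4: dominated by #5 (defect rate 3.3≤7.6, lead time 10≤17).
#5: not dominated.
#6: not dominated (best defect rate).
#7: not dominated.
#8: not dominated.
#9: dominated by #5 (defect rate 3.3≤3.7, lead time 10≤10).
#10: dominated by #7 (defect rate 5.9≤9.2, lead time 2≤2).
#11: dominated by #2 (defect rate 2.9≤7.4, lead time 20≤29).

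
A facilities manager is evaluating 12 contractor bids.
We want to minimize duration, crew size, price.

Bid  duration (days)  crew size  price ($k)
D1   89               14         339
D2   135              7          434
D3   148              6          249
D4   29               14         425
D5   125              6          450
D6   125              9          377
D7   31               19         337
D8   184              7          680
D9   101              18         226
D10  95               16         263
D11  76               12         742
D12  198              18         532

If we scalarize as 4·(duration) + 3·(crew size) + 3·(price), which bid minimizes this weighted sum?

D9

D1: 4·89 + 3·14 + 3·339 = 1415
D2: 4·135 + 3·7 + 3·434 = 1863
D3: 4·148 + 3·6 + 3·249 = 1357
D4: 4·29 + 3·14 + 3·425 = 1433
D5: 4·125 + 3·6 + 3·450 = 1868
D6: 4·125 + 3·9 + 3·377 = 1658
D7: 4·31 + 3·19 + 3·337 = 1192
D8: 4·184 + 3·7 + 3·680 = 2797
D9: 4·101 + 3·18 + 3·226 = 1136
D10: 4·95 + 3·16 + 3·263 = 1217
D11: 4·76 + 3·12 + 3·742 = 2566
D12: 4·198 + 3·18 + 3·532 = 2442
Lowest: D9 at 1136.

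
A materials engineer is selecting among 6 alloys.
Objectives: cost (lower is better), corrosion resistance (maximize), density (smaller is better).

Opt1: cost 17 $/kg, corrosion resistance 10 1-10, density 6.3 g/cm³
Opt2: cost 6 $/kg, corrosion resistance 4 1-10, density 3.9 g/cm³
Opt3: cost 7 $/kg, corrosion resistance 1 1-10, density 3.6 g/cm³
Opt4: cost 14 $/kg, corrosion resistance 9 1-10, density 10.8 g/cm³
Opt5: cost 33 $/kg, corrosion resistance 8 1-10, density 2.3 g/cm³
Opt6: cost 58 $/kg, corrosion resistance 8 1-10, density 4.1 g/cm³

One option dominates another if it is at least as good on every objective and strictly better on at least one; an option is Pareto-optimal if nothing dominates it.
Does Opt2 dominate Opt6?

Opt2 vs Opt6: Opt2 is worse on corrosion resistance (4 vs 8), so it does not dominate Opt6.

No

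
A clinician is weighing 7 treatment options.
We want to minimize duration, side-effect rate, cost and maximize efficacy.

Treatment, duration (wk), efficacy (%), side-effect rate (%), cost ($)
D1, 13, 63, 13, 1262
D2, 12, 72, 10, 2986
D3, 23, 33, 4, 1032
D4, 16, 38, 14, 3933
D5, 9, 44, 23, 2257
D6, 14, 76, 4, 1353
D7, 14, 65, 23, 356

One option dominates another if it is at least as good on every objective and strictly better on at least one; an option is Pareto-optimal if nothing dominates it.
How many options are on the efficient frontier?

6

D1: not dominated.
D2: not dominated.
D3: not dominated.
D4: dominated by D1 (duration 13≤16, efficacy 63≥38, side-effect rate 13≤14, cost 1262≤3933).
D5: not dominated (best duration).
D6: not dominated (best efficacy).
D7: not dominated (best cost).
Pareto-optimal: D1, D2, D3, D5, D6, D7 → 6.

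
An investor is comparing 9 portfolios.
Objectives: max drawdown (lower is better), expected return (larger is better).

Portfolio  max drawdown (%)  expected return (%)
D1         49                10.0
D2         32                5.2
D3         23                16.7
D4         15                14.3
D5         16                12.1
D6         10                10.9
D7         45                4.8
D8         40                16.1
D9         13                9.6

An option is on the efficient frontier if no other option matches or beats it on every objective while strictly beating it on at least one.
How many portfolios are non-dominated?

D1: dominated by D3 (max drawdown 23≤49, expected return 16.7≥10.0).
D2: dominated by D3 (max drawdown 23≤32, expected return 16.7≥5.2).
D3: not dominated (best expected return).
D4: not dominated.
D5: dominated by D4 (max drawdown 15≤16, expected return 14.3≥12.1).
D6: not dominated (best max drawdown).
D7: dominated by D2 (max drawdown 32≤45, expected return 5.2≥4.8).
D8: dominated by D3 (max drawdown 23≤40, expected return 16.7≥16.1).
D9: dominated by D6 (max drawdown 10≤13, expected return 10.9≥9.6).
Pareto-optimal: D3, D4, D6 → 3.

3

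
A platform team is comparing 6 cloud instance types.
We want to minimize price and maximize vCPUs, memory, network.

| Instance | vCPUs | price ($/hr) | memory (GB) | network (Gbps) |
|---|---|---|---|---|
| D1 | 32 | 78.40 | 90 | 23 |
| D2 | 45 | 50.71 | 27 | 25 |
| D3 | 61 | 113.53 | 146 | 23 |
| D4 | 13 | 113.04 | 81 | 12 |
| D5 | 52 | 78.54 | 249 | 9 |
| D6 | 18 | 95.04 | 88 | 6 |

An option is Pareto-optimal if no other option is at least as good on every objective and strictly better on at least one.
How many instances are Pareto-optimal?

D1: not dominated.
D2: not dominated (best price).
D3: not dominated (best vCPUs).
D4: dominated by D1 (vCPUs 32≥13, price 78.40≤113.04, memory 90≥81, network 23≥12).
D5: not dominated (best memory).
D6: dominated by D1 (vCPUs 32≥18, price 78.40≤95.04, memory 90≥88, network 23≥6).
Pareto-optimal: D1, D2, D3, D5 → 4.

4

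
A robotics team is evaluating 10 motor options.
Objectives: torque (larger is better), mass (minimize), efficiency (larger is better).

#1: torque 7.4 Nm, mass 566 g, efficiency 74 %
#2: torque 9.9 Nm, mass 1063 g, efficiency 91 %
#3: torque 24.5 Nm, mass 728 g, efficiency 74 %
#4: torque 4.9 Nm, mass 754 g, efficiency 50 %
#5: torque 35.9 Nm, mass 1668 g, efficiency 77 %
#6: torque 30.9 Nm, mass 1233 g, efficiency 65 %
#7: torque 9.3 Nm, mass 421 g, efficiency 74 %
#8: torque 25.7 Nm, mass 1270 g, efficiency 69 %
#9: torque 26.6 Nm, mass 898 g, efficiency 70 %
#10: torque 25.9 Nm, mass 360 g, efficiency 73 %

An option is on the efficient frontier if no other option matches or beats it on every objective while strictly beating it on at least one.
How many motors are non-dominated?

#1: dominated by #7 (torque 9.3≥7.4, mass 421≤566, efficiency 74≥74).
#2: not dominated (best efficiency).
#3: not dominated.
#4: dominated by #1 (torque 7.4≥4.9, mass 566≤754, efficiency 74≥50).
#5: not dominated (best torque).
#6: not dominated.
#7: not dominated.
#8: dominated by #9 (torque 26.6≥25.7, mass 898≤1270, efficiency 70≥69).
#9: not dominated.
#10: not dominated (best mass).
Pareto-optimal: #2, #3, #5, #6, #7, #9, #10 → 7.

7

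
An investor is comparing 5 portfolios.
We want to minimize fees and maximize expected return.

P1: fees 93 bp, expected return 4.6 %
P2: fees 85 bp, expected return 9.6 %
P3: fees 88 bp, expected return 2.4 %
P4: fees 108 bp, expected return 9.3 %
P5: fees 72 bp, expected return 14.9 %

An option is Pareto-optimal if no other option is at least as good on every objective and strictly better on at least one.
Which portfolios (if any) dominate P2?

P5: fees 72≤85, expected return 14.9≥9.6 — dominates P2.
Others (P1, P3, P4) are each worse than P2 on at least one objective.

P5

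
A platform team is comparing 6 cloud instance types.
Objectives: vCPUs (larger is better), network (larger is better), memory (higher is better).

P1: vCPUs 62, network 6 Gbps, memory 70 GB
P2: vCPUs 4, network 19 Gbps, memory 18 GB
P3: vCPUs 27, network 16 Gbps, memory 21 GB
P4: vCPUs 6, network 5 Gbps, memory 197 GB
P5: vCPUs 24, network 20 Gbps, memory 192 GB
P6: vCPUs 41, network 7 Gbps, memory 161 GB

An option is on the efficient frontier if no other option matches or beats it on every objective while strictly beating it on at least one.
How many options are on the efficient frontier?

P1: not dominated (best vCPUs).
P2: dominated by P5 (vCPUs 24≥4, network 20≥19, memory 192≥18).
P3: not dominated.
P4: not dominated (best memory).
P5: not dominated (best network).
P6: not dominated.
Pareto-optimal: P1, P3, P4, P5, P6 → 5.

5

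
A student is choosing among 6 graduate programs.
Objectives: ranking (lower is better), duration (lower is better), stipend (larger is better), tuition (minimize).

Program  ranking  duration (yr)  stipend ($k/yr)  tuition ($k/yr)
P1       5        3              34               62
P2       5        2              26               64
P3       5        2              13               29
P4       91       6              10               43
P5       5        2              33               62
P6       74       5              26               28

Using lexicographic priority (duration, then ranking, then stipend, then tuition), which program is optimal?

P5

First minimize duration: best is 2, kept {P2, P3, P5}.
Then minimize ranking: best is 5, kept {P2, P3, P5}.
Then maximize stipend: best is 33, kept {P5}.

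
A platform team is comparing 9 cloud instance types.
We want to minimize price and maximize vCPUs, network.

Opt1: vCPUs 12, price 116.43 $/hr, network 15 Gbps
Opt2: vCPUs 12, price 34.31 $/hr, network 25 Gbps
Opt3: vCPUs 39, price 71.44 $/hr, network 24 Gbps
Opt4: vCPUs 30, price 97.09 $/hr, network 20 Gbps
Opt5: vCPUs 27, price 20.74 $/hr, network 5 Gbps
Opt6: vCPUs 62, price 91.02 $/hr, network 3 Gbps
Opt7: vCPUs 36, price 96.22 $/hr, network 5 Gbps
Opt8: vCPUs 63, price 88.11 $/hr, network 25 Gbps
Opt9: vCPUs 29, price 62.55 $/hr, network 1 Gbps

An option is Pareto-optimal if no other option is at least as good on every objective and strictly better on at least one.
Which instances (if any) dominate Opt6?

Opt8: vCPUs 63≥62, price 88.11≤91.02, network 25≥3 — dominates Opt6.
Others (Opt1, Opt2, Opt3, Opt4, Opt5, Opt7, Opt9) are each worse than Opt6 on at least one objective.

Opt8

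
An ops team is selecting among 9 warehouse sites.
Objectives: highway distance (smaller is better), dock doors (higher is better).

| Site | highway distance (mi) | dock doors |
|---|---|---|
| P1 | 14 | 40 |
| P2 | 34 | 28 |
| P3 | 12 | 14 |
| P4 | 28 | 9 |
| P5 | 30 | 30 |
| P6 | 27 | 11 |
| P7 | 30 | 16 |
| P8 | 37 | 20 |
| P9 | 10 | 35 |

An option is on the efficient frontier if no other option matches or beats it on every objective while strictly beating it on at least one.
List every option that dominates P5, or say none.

P1: highway distance 14≤30, dock doors 40≥30 — dominates P5.
P9: highway distance 10≤30, dock doors 35≥30 — dominates P5.
Others (P2, P3, P4, P6, P7, P8) are each worse than P5 on at least one objective.

P1, P9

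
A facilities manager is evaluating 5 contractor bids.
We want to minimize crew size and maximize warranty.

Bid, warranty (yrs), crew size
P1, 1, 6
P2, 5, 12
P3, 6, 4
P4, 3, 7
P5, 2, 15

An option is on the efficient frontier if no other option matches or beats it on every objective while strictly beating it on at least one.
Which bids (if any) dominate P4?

P3

P3: warranty 6≥3, crew size 4≤7 — dominates P4.
Others (P1, P2, P5) are each worse than P4 on at least one objective.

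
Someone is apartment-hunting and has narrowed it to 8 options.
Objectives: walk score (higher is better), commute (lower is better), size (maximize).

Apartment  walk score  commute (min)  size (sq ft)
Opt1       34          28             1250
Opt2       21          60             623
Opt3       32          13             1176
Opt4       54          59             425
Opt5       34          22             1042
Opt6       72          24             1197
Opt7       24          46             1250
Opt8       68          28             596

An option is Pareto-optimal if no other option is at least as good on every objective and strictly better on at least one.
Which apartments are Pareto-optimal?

Opt1: not dominated.
Opt2: dominated by Opt1 (walk score 34≥21, commute 28≤60, size 1250≥623).
Opt3: not dominated (best commute).
Opt4: dominated by Opt6 (walk score 72≥54, commute 24≤59, size 1197≥425).
Opt5: not dominated.
Opt6: not dominated (best walk score).
Opt7: dominated by Opt1 (walk score 34≥24, commute 28≤46, size 1250≥1250).
Opt8: dominated by Opt6 (walk score 72≥68, commute 24≤28, size 1197≥596).

Opt1, Opt3, Opt5, Opt6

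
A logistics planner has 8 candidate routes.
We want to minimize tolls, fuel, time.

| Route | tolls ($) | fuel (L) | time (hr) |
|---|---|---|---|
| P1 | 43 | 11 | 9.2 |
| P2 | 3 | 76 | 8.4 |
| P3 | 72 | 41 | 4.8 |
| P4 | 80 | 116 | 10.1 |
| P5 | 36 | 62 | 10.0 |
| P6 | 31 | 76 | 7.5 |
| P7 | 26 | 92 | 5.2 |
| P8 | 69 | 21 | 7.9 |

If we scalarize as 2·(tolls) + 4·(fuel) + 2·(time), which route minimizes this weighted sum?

P1: 2·43 + 4·11 + 2·9.2 = 148.4
P2: 2·3 + 4·76 + 2·8.4 = 326.8
P3: 2·72 + 4·41 + 2·4.8 = 317.6
P4: 2·80 + 4·116 + 2·10.1 = 644.2
P5: 2·36 + 4·62 + 2·10.0 = 340.0
P6: 2·31 + 4·76 + 2·7.5 = 381.0
P7: 2·26 + 4·92 + 2·5.2 = 430.4
P8: 2·69 + 4·21 + 2·7.9 = 237.8
Lowest: P1 at 148.4.

P1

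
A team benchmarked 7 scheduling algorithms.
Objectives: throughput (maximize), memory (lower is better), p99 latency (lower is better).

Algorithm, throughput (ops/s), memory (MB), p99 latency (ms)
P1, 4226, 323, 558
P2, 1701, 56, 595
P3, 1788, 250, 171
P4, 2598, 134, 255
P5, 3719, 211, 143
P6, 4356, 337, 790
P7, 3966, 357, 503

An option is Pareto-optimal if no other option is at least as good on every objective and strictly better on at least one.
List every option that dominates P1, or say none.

none

P2: worse on throughput (1701 vs 4226).
P3: worse on throughput (1788 vs 4226).
P4: worse on throughput (2598 vs 4226).
P5: worse on throughput (3719 vs 4226).
P6: worse on memory (337 vs 323).
P7: worse on throughput (3966 vs 4226).
No option dominates P1.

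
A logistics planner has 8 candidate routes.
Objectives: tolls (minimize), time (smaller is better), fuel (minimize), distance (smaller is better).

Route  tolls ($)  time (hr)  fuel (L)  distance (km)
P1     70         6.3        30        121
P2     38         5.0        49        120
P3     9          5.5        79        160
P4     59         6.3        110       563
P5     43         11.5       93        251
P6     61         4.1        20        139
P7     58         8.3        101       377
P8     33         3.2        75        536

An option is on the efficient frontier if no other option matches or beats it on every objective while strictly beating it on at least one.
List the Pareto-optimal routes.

P1, P2, P3, P6, P8

P1: not dominated.
P2: not dominated (best distance).
P3: not dominated (best tolls).
P4: dominated by P2 (tolls 38≤59, time 5.0≤6.3, fuel 49≤110, distance 120≤563).
P5: dominated by P2 (tolls 38≤43, time 5.0≤11.5, fuel 49≤93, distance 120≤251).
P6: not dominated (best fuel).
P7: dominated by P2 (tolls 38≤58, time 5.0≤8.3, fuel 49≤101, distance 120≤377).
P8: not dominated (best time).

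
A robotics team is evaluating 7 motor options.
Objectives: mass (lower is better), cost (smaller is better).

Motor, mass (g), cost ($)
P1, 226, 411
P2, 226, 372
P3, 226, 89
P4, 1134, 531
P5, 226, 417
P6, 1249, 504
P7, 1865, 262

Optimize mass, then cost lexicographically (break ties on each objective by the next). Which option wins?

P3

First minimize mass: best is 226, kept {P1, P2, P3, P5}.
Then minimize cost: best is 89, kept {P3}.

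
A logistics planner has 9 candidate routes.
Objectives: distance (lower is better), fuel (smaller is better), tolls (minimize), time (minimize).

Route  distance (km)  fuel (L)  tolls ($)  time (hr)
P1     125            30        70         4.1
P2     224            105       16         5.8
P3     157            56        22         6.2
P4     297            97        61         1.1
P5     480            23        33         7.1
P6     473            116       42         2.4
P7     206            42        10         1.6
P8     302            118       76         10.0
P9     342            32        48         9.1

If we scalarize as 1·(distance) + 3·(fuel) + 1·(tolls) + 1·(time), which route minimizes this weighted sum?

P1

P1: 1·125 + 3·30 + 1·70 + 1·4.1 = 289.1
P2: 1·224 + 3·105 + 1·16 + 1·5.8 = 560.8
P3: 1·157 + 3·56 + 1·22 + 1·6.2 = 353.2
P4: 1·297 + 3·97 + 1·61 + 1·1.1 = 650.1
P5: 1·480 + 3·23 + 1·33 + 1·7.1 = 589.1
P6: 1·473 + 3·116 + 1·42 + 1·2.4 = 865.4
P7: 1·206 + 3·42 + 1·10 + 1·1.6 = 343.6
P8: 1·302 + 3·118 + 1·76 + 1·10.0 = 742.0
P9: 1·342 + 3·32 + 1·48 + 1·9.1 = 495.1
Lowest: P1 at 289.1.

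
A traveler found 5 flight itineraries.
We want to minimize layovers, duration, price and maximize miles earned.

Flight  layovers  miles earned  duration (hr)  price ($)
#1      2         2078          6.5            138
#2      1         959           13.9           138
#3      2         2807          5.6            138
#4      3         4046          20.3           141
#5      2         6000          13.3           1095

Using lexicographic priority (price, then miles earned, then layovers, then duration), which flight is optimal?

#3

First minimize price: best is 138, kept {#1, #2, #3}.
Then maximize miles earned: best is 2807, kept {#3}.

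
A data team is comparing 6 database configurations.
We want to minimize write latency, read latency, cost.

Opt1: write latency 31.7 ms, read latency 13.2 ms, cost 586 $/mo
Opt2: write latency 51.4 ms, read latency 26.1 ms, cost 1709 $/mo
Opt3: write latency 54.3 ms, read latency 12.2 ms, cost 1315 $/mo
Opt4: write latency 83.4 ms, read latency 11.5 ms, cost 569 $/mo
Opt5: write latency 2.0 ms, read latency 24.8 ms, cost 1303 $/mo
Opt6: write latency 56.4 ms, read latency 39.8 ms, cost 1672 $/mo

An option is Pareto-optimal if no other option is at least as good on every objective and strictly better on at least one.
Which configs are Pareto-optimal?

Opt1: not dominated.
Opt2: dominated by Opt1 (write latency 31.7≤51.4, read latency 13.2≤26.1, cost 586≤1709).
Opt3: not dominated.
Opt4: not dominated (best read latency).
Opt5: not dominated (best write latency).
Opt6: dominated by Opt1 (write latency 31.7≤56.4, read latency 13.2≤39.8, cost 586≤1672).

Opt1, Opt3, Opt4, Opt5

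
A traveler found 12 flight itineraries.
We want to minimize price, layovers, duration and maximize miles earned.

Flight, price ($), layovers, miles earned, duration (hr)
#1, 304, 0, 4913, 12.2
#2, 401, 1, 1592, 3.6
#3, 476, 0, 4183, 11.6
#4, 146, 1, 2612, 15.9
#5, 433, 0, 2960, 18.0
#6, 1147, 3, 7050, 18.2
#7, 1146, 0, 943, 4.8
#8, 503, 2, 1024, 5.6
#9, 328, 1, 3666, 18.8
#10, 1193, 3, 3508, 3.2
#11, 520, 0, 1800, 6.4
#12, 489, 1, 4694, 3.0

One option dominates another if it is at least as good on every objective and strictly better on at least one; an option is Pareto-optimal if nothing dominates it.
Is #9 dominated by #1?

#1 vs #9: price 304≤328, layovers 0≤1, miles earned 4913≥3666, duration 12.2≤18.8 — #1 is at least as good on every objective with at least one strict improvement.

Yes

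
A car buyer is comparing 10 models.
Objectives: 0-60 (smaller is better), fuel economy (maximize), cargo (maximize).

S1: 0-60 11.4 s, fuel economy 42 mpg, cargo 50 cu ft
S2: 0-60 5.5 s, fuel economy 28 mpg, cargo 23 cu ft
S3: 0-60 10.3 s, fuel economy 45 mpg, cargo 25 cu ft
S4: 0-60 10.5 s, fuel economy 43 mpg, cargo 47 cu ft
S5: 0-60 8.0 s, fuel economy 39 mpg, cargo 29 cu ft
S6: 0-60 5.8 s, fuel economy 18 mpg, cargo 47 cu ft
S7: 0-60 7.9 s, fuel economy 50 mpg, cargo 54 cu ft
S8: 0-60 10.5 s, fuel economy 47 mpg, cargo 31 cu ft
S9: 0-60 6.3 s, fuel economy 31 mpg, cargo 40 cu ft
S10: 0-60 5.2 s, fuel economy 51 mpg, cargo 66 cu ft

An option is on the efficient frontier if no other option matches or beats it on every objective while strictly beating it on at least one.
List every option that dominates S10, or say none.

S1: worse on 0-60 (11.4 vs 5.2).
S2: worse on 0-60 (5.5 vs 5.2).
S3: worse on 0-60 (10.3 vs 5.2).
S4: worse on 0-60 (10.5 vs 5.2).
S5: worse on 0-60 (8.0 vs 5.2).
S6: worse on 0-60 (5.8 vs 5.2).
S7: worse on 0-60 (7.9 vs 5.2).
S8: worse on 0-60 (10.5 vs 5.2).
S9: worse on 0-60 (6.3 vs 5.2).
No option dominates S10.

none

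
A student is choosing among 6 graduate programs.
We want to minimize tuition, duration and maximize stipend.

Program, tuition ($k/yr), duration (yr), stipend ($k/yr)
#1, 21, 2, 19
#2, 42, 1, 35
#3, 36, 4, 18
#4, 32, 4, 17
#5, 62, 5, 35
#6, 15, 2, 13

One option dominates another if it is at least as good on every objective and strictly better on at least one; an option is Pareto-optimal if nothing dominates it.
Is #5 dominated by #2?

Yes

#2 vs #5: tuition 42≤62, duration 1≤5, stipend 35≥35 — #2 is at least as good on every objective with at least one strict improvement.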